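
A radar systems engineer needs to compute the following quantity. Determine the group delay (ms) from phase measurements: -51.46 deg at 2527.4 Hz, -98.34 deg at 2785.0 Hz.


Group delay from phase difference:
tau = -d(phi)/d(omega)
d(phi) = -46.88 deg = -0.81821 rad
d(omega) = 2*pi*(2785.0 - 2527.4) = 1618.5485 rad/s
tau = -(-0.81821) / 1618.5485
    = 0.5055 ms

0.5055 ms


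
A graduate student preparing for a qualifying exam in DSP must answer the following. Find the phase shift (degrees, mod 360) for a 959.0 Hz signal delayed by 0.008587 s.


Phase shift from frequency and time delay:
phi = 360 * f * t_delay
    = 360 * 959.0 * 0.008587
    = 2964.58 degrees
    mod 360 = 84.58 degrees

84.58 degrees


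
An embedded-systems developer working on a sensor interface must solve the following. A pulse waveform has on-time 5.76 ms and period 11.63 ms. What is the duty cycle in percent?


Duty cycle as a percentage:
DC = (t_on / T) * 100
   = (5.76 / 11.63) * 100
   = 0.495271 * 100
   = 49.53 %

49.53 %


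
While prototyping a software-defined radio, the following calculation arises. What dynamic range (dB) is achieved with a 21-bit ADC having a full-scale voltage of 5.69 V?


Dynamic range from full-scale to LSB:
V_min = V_max / 2^bits = 5.69 / 2^21
DR = 20 * log10(V_max / V_min)
   = 20 * log10(2^21)
   = 20 * 21 * log10(2)
   = 126.43 dB

126.43 dB


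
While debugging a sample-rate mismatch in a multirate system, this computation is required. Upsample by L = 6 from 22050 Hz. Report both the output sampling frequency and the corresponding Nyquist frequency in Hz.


Step 1 — output sample rate after interpolation by L:
fs_out = L * fs_in = 6 * 22050 = 132300 Hz

Step 2 — Nyquist frequency of the output stream:
f_Nyq = fs_out / 2 = 132300 / 2 = 66150.0 Hz

fs_out = 132300 Hz; f_Nyquist = 66150.0 Hz


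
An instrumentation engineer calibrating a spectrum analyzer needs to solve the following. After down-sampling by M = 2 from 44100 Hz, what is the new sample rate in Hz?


Decimation reduces the sample rate:
fs_out = fs_in / M
       = 44100 / 2
       = 22050.0 Hz

22050.0 Hz


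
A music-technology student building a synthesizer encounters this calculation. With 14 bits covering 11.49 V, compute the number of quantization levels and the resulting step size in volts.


Step 1 — number of quantization levels:
L = 2^N = 2^14 = 16384

Step 2 — LSB step size:
delta = Vfs / L
      = 11.49 / 16384
      = 0.00070129 V

Levels = 16384; step size = 0.00070129 V


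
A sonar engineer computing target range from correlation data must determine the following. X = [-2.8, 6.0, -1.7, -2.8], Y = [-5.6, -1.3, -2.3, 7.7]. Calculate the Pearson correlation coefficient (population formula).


Pearson correlation coefficient (population):
r = cov(X,Y) / (std(X) * std(Y))
Mean X = -0.325, Mean Y = -0.375
Cov(X,Y) = -2.564375
Std(X) = 3.679249, Std(Y) = 4.926142
r = -0.1415

-0.1415


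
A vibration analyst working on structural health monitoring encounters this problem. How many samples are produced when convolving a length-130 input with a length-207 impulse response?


Linear convolution output length:
L = N + M - 1
  = 130 + 207 - 1
  = 336 samples

336


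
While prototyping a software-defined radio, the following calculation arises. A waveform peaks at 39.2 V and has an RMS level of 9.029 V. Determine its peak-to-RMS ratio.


Crest factor is the ratio of peak to RMS:
CF = V_peak / V_rms
   = 39.2 / 9.029
   = 4.3416

4.3416


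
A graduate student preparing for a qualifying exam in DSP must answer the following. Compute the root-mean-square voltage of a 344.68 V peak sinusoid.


RMS voltage for a sinusoidal waveform:
V_rms = V_peak / sqrt(2)
      = 344.68 / 1.414214
      = 243.726 V

243.726 V


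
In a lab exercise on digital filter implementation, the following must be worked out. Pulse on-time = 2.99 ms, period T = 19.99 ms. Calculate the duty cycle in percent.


Duty cycle as a percentage:
DC = (t_on / T) * 100
   = (2.99 / 19.99) * 100
   = 0.149575 * 100
   = 14.96 %

14.96 %


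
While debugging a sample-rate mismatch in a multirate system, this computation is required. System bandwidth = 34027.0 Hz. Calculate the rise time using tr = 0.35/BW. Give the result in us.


Rise time from bandwidth relationship:
tr = 0.35 / BW
   = 0.35 / 34027.0
   = 1.028594939e-05 s
   = 10.2859 us

10.2859 us


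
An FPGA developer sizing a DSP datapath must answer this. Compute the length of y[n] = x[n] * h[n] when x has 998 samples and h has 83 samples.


Linear convolution output length:
L = N + M - 1
  = 998 + 83 - 1
  = 1080 samples

1080


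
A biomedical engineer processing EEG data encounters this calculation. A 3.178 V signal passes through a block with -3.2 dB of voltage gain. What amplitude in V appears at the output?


Output voltage from dB gain:
V_out = V_in * 10^(gain_dB / 20)
      = 3.178 * 10^(-3.2 / 20)
      = 3.178 * 0.691831
      = 2.1986 V

2.1986 V


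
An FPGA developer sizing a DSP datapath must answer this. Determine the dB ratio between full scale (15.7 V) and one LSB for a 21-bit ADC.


Dynamic range from full-scale to LSB:
V_min = V_max / 2^bits = 15.7 / 2^21
DR = 20 * log10(V_max / V_min)
   = 20 * log10(2^21)
   = 20 * 21 * log10(2)
   = 126.43 dB

126.43 dB


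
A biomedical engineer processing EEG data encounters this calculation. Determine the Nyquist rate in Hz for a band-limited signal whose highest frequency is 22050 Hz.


The Nyquist rate is twice the maximum frequency component.
fs_min = 2 * fmax
      = 2 * 22050
      = 44100 Hz

44100


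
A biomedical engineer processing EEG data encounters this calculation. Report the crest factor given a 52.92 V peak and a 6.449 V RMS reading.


Crest factor is the ratio of peak to RMS:
CF = V_peak / V_rms
   = 52.92 / 6.449
   = 8.2059

8.2059


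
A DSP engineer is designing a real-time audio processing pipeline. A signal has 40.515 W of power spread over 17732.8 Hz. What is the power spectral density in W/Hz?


Power spectral density:
PSD = P / BW
    = 40.515 / 17732.8
    = 0.00228475 W/Hz

0.00228475 W/Hz


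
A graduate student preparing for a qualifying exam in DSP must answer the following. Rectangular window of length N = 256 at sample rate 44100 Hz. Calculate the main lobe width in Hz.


Main lobe width for a rectangular window:
Width = 2 * fs / N
      = 2 * 44100 / 256
      = 88200 / 256
      = 344.531 Hz

344.531 Hz


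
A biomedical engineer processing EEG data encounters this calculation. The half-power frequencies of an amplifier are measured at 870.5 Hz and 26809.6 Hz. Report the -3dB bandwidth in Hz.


Bandwidth is the difference of -3dB frequencies:
BW = f_high - f_low
   = 26809.6 - 870.5
   = 25939.1 Hz

25939.1 Hz


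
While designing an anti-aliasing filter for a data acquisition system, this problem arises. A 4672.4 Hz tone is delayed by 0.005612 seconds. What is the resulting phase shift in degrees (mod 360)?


Phase shift from frequency and time delay:
phi = 360 * f * t_delay
    = 360 * 4672.4 * 0.005612
    = 9439.74 degrees
    mod 360 = 79.74 degrees

79.74 degrees


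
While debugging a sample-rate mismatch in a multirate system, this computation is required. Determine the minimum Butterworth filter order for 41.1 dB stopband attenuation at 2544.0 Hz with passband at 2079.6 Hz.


Butterworth filter order formula:
n = log10(10^(A/10) - 1) / (2 * log10(f_stop/f_pass))
10^(41.1/10) - 1 = 12881.4955
f_stop/f_pass = 2544.0 / 2079.6 = 1.2233
n = 23.4755 -> ceil = 24

24


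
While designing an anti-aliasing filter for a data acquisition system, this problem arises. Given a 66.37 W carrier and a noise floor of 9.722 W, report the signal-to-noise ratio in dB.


SNR in decibels:
SNR = 10 * log10(Ps / Pn)
    = 10 * log10(66.37 / 9.722)
    = 10 * log10(6.8268)
    = 10 * 0.8342
    = 8.34 dB

8.34 dB


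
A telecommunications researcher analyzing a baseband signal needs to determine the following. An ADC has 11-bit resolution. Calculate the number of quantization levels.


Number of quantization levels = 2^N
= 2^11
= 2048

2048


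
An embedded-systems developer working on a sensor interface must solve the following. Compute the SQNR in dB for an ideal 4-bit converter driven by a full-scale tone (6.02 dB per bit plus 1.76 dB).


Theoretical SNR for a full-scale sinusoid:
SNR = 6.02 * N + 1.76
    = 6.02 * 4 + 1.76
    = 24.08 + 1.76
    = 25.84 dB

25.84 dB


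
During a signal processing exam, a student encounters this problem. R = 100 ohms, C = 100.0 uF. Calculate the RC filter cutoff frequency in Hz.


Cutoff frequency of a first-order RC filter:
fc = 1 / (2 * pi * R * C)
C = 100.0 uF = 0.0001 F
fc = 1 / (2 * pi * 100 * 0.0001)
   = 1 / 0.062831853071796
   = 15.915494 Hz

15.915494 Hz


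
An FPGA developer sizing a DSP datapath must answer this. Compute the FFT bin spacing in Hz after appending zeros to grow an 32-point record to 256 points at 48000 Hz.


Frequency resolution after zero-padding:
N_padded = 32 * 8 = 256
df = fs / N_padded
   = 48000 / 256
   = 187.5 Hz

187.5 Hz


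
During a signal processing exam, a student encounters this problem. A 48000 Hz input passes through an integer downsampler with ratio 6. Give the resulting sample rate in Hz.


Decimation reduces the sample rate:
fs_out = fs_in / M
       = 48000 / 6
       = 8000.0 Hz

8000.0 Hz


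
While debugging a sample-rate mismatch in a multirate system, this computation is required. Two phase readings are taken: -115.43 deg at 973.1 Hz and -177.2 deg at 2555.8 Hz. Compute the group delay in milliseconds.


Group delay from phase difference:
tau = -d(phi)/d(omega)
d(phi) = -61.77 deg = -1.07809 rad
d(omega) = 2*pi*(2555.8 - 973.1) = 9944.3974 rad/s
tau = -(-1.07809) / 9944.3974
    = 0.1084 ms

0.1084 ms


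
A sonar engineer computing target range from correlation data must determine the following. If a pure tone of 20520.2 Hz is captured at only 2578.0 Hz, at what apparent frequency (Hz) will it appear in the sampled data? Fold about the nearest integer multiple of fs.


Compute the nearest integer multiple of fs to the signal:
n = round(20520.2 / 2578.0) = 8
f_alias = |20520.2 - 8 * 2578.0|
        = |20520.2 - 20624.0|
        = 103.8 Hz

103.8


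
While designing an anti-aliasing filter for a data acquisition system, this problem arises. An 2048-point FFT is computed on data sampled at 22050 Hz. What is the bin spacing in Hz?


DFT frequency resolution:
df = fs / N
   = 22050 / 2048
   = 10.7666 Hz

10.7666 Hz


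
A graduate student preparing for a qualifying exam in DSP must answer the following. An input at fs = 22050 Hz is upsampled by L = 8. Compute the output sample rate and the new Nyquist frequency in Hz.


Step 1 — output sample rate after interpolation by L:
fs_out = L * fs_in = 8 * 22050 = 176400 Hz

Step 2 — Nyquist frequency of the output stream:
f_Nyq = fs_out / 2 = 176400 / 2 = 88200.0 Hz

fs_out = 176400 Hz; f_Nyquist = 88200.0 Hz


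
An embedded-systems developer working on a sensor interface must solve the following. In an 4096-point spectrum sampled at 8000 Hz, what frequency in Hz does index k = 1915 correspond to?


Frequency of DFT bin k:
f_k = k * fs / N
    = 1915 * 8000 / 4096
    = 15320000 / 4096
    = 3740.234 Hz

3740.234 Hz


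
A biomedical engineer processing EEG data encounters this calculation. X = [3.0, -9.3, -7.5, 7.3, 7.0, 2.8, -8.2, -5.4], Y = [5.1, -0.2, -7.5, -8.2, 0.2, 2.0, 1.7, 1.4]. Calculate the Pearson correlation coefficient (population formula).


Pearson correlation coefficient (population):
r = cov(X,Y) / (std(X) * std(Y))
Mean X = -1.2875, Mean Y = -0.6875
Cov(X,Y) = -1.003906
Std(X) = 6.567046, Std(Y) = 4.396714
r = -0.0348

-0.0348


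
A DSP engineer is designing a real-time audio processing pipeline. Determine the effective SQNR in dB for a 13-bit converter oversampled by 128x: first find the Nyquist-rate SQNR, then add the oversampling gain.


Step 1 — baseline SQNR at Nyquist:
SQNR_base = 6.02*N + 1.76
          = 6.02*13 + 1.76
          = 80.02 dB

Step 2 — oversampling processing gain:
G = 10*log10(OSR) = 10*log10(128) = 21.07 dB

Step 3 — total:
SQNR_total = 80.02 + 21.07 = 101.09 dB

Base SQNR = 80.02 dB; oversampled SQNR = 101.09 dB


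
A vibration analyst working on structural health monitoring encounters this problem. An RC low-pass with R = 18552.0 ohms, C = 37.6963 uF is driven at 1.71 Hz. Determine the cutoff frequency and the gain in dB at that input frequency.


Step 1 — cutoff frequency:
fc = 1 / (2*pi*R*C)
C = 37.6963 uF = 3.76963e-05 F
fc = 1 / (2*pi*18552.0*3.76963e-05)
   = 0.227578 Hz

Step 2 — magnitude at f = 1.71 Hz:
|H(f)| = 1 / sqrt(1 + (f/fc)^2)
f/fc = 1.71 / 0.227578 = 7.513907
|H| = 1 / sqrt(1 + 56.458798) = 0.1319234
|H|_dB = 20*log10(0.1319234) = -17.59 dB

fc = 0.227578 Hz; |H(1.71 Hz)| = -17.59 dB


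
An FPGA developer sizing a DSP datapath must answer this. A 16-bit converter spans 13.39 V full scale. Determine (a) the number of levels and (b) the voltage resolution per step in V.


Step 1 — number of quantization levels:
L = 2^N = 2^16 = 65536

Step 2 — LSB step size:
delta = Vfs / L
      = 13.39 / 65536
      = 0.00020432 V

Levels = 65536; step size = 0.00020432 V


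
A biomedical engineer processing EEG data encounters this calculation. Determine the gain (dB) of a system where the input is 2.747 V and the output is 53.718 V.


Voltage gain in dB:
G = 20 * log10(Vout / Vin)
  = 20 * log10(53.718 / 2.747)
  = 20 * log10(19.555151)
  = 20 * 1.291261
  = 25.83 dB

25.83 dB


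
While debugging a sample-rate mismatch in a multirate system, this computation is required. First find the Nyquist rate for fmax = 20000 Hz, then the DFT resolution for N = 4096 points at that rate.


Step 1 — Nyquist sampling rate:
fs = 2 * fmax = 2 * 20000 = 40000 Hz

Step 2 — DFT bin spacing:
df = fs / N = 40000 / 4096 = 9.7656 Hz

9.7656 Hz


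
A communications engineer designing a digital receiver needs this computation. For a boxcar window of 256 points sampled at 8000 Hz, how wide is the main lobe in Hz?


Main lobe width for a rectangular window:
Width = 2 * fs / N
      = 2 * 8000 / 256
      = 16000 / 256
      = 62.5 Hz

62.5 Hz


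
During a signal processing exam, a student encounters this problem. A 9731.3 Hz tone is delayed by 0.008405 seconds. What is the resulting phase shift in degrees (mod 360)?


Phase shift from frequency and time delay:
phi = 360 * f * t_delay
    = 360 * 9731.3 * 0.008405
    = 29444.97 degrees
    mod 360 = 284.97 degrees

284.97 degrees


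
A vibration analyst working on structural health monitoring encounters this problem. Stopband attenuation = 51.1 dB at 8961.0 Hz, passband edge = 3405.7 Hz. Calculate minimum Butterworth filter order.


Butterworth filter order formula:
n = log10(10^(A/10) - 1) / (2 * log10(f_stop/f_pass))
10^(51.1/10) - 1 = 128823.9552
f_stop/f_pass = 8961.0 / 3405.7 = 2.6312
n = 6.0812 -> ceil = 7

7


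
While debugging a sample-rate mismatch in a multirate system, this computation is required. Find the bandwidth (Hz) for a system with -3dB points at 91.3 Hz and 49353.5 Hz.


Bandwidth is the difference of -3dB frequencies:
BW = f_high - f_low
   = 49353.5 - 91.3
   = 49262.2 Hz

49262.2 Hz


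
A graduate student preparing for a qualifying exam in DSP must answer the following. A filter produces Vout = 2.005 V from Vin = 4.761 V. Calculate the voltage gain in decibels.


Voltage gain in dB:
G = 20 * log10(Vout / Vin)
  = 20 * log10(2.005 / 4.761)
  = 20 * log10(0.42113)
  = 20 * -0.375584
  = -7.51 dB

-7.51 dB


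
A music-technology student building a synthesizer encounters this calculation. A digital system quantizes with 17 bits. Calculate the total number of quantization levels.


Number of quantization levels = 2^N
= 2^17
= 131072

131072


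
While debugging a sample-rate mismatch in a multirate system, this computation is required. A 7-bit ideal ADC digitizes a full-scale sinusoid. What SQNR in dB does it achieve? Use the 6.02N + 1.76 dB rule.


Theoretical SNR for a full-scale sinusoid:
SNR = 6.02 * N + 1.76
    = 6.02 * 7 + 1.76
    = 42.14 + 1.76
    = 43.9 dB

43.9 dB


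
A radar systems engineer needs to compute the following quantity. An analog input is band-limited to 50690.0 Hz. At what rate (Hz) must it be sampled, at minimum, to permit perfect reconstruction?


The Nyquist rate is twice the maximum frequency component.
fs_min = 2 * fmax
      = 2 * 50690.0
      = 101380.0 Hz

101380.0


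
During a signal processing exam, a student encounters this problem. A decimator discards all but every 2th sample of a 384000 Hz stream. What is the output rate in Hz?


Decimation reduces the sample rate:
fs_out = fs_in / M
       = 384000 / 2
       = 192000.0 Hz

192000.0 Hz


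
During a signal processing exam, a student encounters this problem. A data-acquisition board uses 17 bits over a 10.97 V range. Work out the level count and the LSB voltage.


Step 1 — number of quantization levels:
L = 2^N = 2^17 = 131072

Step 2 — LSB step size:
delta = Vfs / L
      = 10.97 / 131072
      = 8.369e-05 V

Levels = 131072; step size = 8.369e-05 V


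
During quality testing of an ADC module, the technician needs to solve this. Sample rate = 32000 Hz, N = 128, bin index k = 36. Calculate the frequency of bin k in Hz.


Frequency of DFT bin k:
f_k = k * fs / N
    = 36 * 32000 / 128
    = 1152000 / 128
    = 9000.0 Hz

9000.0 Hz


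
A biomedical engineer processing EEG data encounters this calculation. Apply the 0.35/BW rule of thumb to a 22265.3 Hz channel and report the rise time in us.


Rise time from bandwidth relationship:
tr = 0.35 / BW
   = 0.35 / 22265.3
   = 1.57195277e-05 s
   = 15.7195 us

15.7195 us


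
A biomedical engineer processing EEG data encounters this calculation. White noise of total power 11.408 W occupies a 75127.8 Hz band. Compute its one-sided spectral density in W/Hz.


Power spectral density:
PSD = P / BW
    = 11.408 / 75127.8
    = 0.00015185 W/Hz

0.00015185 W/Hz


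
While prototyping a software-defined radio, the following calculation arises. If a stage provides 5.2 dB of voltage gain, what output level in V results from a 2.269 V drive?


Output voltage from dB gain:
V_out = V_in * 10^(gain_dB / 20)
      = 2.269 * 10^(5.2 / 20)
      = 2.269 * 1.819701
      = 4.1289 V

4.1289 V


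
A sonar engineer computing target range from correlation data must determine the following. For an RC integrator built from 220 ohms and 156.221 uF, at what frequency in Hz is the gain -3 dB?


Cutoff frequency of a first-order RC filter:
fc = 1 / (2 * pi * R * C)
C = 156.221 uF = 0.000156221 F
fc = 1 / (2 * pi * 220 * 0.000156221)
   = 1 / 0.21594440821204
   = 4.630821 Hz

4.630821 Hz


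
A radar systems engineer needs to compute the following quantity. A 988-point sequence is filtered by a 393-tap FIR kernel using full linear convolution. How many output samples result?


Linear convolution output length:
L = N + M - 1
  = 988 + 393 - 1
  = 1380 samples

1380


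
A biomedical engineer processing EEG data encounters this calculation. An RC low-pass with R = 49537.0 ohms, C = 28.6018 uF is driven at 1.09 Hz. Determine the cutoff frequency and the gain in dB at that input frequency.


Step 1 — cutoff frequency:
fc = 1 / (2*pi*R*C)
C = 28.6018 uF = 2.86018e-05 F
fc = 1 / (2*pi*49537.0*2.86018e-05)
   = 0.11233 Hz

Step 2 — magnitude at f = 1.09 Hz:
|H(f)| = 1 / sqrt(1 + (f/fc)^2)
f/fc = 1.09 / 0.11233 = 9.703552
|H| = 1 / sqrt(1 + 94.158921) = 0.1025121
|H|_dB = 20*log10(0.1025121) = -19.78 dB

fc = 0.11233 Hz; |H(1.09 Hz)| = -19.78 dB


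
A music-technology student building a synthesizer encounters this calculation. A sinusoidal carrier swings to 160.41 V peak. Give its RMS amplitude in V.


RMS voltage for a sinusoidal waveform:
V_rms = V_peak / sqrt(2)
      = 160.41 / 1.414214
      = 113.427 V

113.427 V


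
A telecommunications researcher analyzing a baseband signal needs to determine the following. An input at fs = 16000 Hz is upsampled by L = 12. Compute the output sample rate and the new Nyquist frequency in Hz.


Step 1 — output sample rate after interpolation by L:
fs_out = L * fs_in = 12 * 16000 = 192000 Hz

Step 2 — Nyquist frequency of the output stream:
f_Nyq = fs_out / 2 = 192000 / 2 = 96000.0 Hz

fs_out = 192000 Hz; f_Nyquist = 96000.0 Hz


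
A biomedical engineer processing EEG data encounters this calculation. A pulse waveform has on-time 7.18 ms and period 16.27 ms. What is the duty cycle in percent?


Duty cycle as a percentage:
DC = (t_on / T) * 100
   = (7.18 / 16.27) * 100
   = 0.441303 * 100
   = 44.13 %

44.13 %


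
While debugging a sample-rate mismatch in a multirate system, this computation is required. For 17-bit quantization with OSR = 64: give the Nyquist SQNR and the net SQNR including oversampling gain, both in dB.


Step 1 — baseline SQNR at Nyquist:
SQNR_base = 6.02*N + 1.76
          = 6.02*17 + 1.76
          = 104.1 dB

Step 2 — oversampling processing gain:
G = 10*log10(OSR) = 10*log10(64) = 18.06 dB

Step 3 — total:
SQNR_total = 104.1 + 18.06 = 122.16 dB

Base SQNR = 104.1 dB; oversampled SQNR = 122.16 dB


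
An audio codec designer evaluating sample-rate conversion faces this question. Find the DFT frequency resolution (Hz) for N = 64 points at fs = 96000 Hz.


DFT frequency resolution:
df = fs / N
   = 96000 / 64
   = 1500.0 Hz

1500.0 Hz


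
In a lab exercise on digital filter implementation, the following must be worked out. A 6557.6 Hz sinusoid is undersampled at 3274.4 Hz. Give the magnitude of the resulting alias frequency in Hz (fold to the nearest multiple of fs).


Compute the nearest integer multiple of fs to the signal:
n = round(6557.6 / 3274.4) = 2
f_alias = |6557.6 - 2 * 3274.4|
        = |6557.6 - 6548.8|
        = 8.8 Hz

8.8


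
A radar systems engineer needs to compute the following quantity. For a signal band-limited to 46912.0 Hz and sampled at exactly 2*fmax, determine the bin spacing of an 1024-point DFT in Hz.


Step 1 — Nyquist sampling rate:
fs = 2 * fmax = 2 * 46912.0 = 93824.0 Hz

Step 2 — DFT bin spacing:
df = fs / N = 93824.0 / 1024 = 91.625 Hz

91.625 Hz


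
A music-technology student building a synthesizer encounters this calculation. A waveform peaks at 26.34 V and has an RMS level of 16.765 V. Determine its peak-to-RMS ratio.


Crest factor is the ratio of peak to RMS:
CF = V_peak / V_rms
   = 26.34 / 16.765
   = 1.5711

1.5711


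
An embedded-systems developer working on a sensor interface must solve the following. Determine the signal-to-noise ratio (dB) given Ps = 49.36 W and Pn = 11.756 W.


SNR in decibels:
SNR = 10 * log10(Ps / Pn)
    = 10 * log10(49.36 / 11.756)
    = 10 * log10(4.1987)
    = 10 * 0.6231
    = 6.23 dB

6.23 dB


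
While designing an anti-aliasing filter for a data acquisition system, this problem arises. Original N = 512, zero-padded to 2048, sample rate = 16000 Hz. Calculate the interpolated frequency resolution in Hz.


Frequency resolution after zero-padding:
N_padded = 512 * 4 = 2048
df = fs / N_padded
   = 16000 / 2048
   = 7.8125 Hz

7.8125 Hz


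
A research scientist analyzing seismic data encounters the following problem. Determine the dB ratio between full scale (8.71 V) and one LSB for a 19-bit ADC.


Dynamic range from full-scale to LSB:
V_min = V_max / 2^bits = 8.71 / 2^19
DR = 20 * log10(V_max / V_min)
   = 20 * log10(2^19)
   = 20 * 19 * log10(2)
   = 114.39 dB

114.39 dB


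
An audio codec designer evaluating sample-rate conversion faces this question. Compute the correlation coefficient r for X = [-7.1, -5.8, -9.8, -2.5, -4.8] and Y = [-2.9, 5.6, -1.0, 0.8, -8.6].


Pearson correlation coefficient (population):
r = cov(X,Y) / (std(X) * std(Y))
Mean X = -6.0, Mean Y = -1.22
Cov(X,Y) = 0.118
Std(X) = 2.424046, Std(Y) = 4.646031
r = 0.0105

0.0105


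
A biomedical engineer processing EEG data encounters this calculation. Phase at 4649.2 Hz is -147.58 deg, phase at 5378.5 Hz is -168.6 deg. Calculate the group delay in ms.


Group delay from phase difference:
tau = -d(phi)/d(omega)
d(phi) = -21.02 deg = -0.366868 rad
d(omega) = 2*pi*(5378.5 - 4649.2) = 4582.327 rad/s
tau = -(-0.366868) / 4582.327
    = 0.0801 ms

0.0801 ms


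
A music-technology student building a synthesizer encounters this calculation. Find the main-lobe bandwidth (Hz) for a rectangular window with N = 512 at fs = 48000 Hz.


Main lobe width for a rectangular window:
Width = 2 * fs / N
      = 2 * 48000 / 512
      = 96000 / 512
      = 187.5 Hz

187.5 Hz


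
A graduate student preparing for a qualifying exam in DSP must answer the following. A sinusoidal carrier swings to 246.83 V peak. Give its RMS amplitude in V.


RMS voltage for a sinusoidal waveform:
V_rms = V_peak / sqrt(2)
      = 246.83 / 1.414214
      = 174.535 V

174.535 V


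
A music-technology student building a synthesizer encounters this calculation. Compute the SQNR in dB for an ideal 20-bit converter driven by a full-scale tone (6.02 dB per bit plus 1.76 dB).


Theoretical SNR for a full-scale sinusoid:
SNR = 6.02 * N + 1.76
    = 6.02 * 20 + 1.76
    = 120.4 + 1.76
    = 122.16 dB

122.16 dB


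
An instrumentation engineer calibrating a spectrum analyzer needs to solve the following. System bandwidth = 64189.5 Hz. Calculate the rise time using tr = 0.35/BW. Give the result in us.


Rise time from bandwidth relationship:
tr = 0.35 / BW
   = 0.35 / 64189.5
   = 5.452605177e-06 s
   = 5.4526 us

5.4526 us


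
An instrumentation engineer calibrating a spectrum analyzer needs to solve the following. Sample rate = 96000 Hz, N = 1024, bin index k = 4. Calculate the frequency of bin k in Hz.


Frequency of DFT bin k:
f_k = k * fs / N
    = 4 * 96000 / 1024
    = 384000 / 1024
    = 375.0 Hz

375.0 Hz


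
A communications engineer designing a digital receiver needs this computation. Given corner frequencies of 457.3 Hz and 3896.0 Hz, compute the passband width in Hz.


Bandwidth is the difference of -3dB frequencies:
BW = f_high - f_low
   = 3896.0 - 457.3
   = 3438.7 Hz

3438.7 Hz


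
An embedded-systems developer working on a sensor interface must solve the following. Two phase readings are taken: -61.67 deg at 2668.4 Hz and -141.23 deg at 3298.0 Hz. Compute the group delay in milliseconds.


Group delay from phase difference:
tau = -d(phi)/d(omega)
d(phi) = -79.56 deg = -1.388584 rad
d(omega) = 2*pi*(3298.0 - 2668.4) = 3955.8935 rad/s
tau = -(-1.388584) / 3955.8935
    = 0.351 ms

0.351 ms


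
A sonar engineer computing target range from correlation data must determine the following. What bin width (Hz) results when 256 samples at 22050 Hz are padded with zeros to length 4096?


Frequency resolution after zero-padding:
N_padded = 256 * 16 = 4096
df = fs / N_padded
   = 22050 / 4096
   = 5.3833 Hz

5.3833 Hz


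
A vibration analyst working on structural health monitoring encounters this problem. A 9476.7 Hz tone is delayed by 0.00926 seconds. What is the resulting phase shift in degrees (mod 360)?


Phase shift from frequency and time delay:
phi = 360 * f * t_delay
    = 360 * 9476.7 * 0.00926
    = 31591.53 degrees
    mod 360 = 271.53 degrees

271.53 degrees


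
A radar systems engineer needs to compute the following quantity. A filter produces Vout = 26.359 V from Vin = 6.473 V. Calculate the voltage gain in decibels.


Voltage gain in dB:
G = 20 * log10(Vout / Vin)
  = 20 * log10(26.359 / 6.473)
  = 20 * log10(4.072146)
  = 20 * 0.609823
  = 12.2 dB

12.2 dB


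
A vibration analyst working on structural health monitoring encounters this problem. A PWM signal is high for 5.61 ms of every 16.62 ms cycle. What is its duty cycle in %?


Duty cycle as a percentage:
DC = (t_on / T) * 100
   = (5.61 / 16.62) * 100
   = 0.337545 * 100
   = 33.75 %

33.75 %


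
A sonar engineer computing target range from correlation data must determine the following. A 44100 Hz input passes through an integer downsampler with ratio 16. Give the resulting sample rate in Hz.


Decimation reduces the sample rate:
fs_out = fs_in / M
       = 44100 / 16
       = 2756.25 Hz

2756.25 Hz


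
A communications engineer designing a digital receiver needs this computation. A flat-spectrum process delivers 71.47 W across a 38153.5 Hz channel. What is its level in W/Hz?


Power spectral density:
PSD = P / BW
    = 71.47 / 38153.5
    = 0.00187322 W/Hz

0.00187322 W/Hz


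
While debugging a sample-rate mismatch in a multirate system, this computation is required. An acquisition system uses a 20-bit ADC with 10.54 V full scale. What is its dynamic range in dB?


Dynamic range from full-scale to LSB:
V_min = V_max / 2^bits = 10.54 / 2^20
DR = 20 * log10(V_max / V_min)
   = 20 * log10(2^20)
   = 20 * 20 * log10(2)
   = 120.41 dB

120.41 dB


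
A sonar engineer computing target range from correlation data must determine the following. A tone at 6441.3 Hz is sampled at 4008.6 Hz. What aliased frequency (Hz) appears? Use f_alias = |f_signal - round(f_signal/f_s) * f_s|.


Compute the nearest integer multiple of fs to the signal:
n = round(6441.3 / 4008.6) = 2
f_alias = |6441.3 - 2 * 4008.6|
        = |6441.3 - 8017.2|
        = 1575.9 Hz

1575.9


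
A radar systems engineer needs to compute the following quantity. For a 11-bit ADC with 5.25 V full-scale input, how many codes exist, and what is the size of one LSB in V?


Step 1 — number of quantization levels:
L = 2^N = 2^11 = 2048

Step 2 — LSB step size:
delta = Vfs / L
      = 5.25 / 2048
      = 0.00256348 V

Levels = 2048; step size = 0.00256348 V


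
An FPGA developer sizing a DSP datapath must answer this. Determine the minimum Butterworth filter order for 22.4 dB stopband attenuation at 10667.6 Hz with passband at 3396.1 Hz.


Butterworth filter order formula:
n = log10(10^(A/10) - 1) / (2 * log10(f_stop/f_pass))
10^(22.4/10) - 1 = 172.7801
f_stop/f_pass = 10667.6 / 3396.1 = 3.1411
n = 2.2506 -> ceil = 3

3


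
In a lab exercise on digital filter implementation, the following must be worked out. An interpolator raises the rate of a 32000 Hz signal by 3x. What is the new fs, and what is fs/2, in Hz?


Step 1 — output sample rate after interpolation by L:
fs_out = L * fs_in = 3 * 32000 = 96000 Hz

Step 2 — Nyquist frequency of the output stream:
f_Nyq = fs_out / 2 = 96000 / 2 = 48000.0 Hz

fs_out = 96000 Hz; f_Nyquist = 48000.0 Hz


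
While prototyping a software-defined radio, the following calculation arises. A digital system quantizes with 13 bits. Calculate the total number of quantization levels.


Number of quantization levels = 2^N
= 2^13
= 8192

8192


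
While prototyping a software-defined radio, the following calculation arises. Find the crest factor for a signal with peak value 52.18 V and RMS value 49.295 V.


Crest factor is the ratio of peak to RMS:
CF = V_peak / V_rms
   = 52.18 / 49.295
   = 1.0585

1.0585


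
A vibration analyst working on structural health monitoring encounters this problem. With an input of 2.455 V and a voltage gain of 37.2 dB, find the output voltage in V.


Output voltage from dB gain:
V_out = V_in * 10^(gain_dB / 20)
      = 2.455 * 10^(37.2 / 20)
      = 2.455 * 72.443596
      = 177.849 V

177.849 V


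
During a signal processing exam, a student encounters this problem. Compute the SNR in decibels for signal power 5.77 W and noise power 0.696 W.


SNR in decibels:
SNR = 10 * log10(Ps / Pn)
    = 10 * log10(5.77 / 0.696)
    = 10 * log10(8.2902)
    = 10 * 0.9186
    = 9.19 dB

9.19 dB


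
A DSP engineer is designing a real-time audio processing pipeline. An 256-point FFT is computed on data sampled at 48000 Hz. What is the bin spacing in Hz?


DFT frequency resolution:
df = fs / N
   = 48000 / 256
   = 187.5 Hz

187.5 Hz


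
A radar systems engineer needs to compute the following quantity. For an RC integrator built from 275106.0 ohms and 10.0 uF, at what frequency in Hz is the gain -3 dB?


Cutoff frequency of a first-order RC filter:
fc = 1 / (2 * pi * R * C)
C = 10.0 uF = 1e-05 F
fc = 1 / (2 * pi * 275106.0 * 1e-05)
   = 1 / 17.285419771169
   = 0.057852 Hz

0.057852 Hz


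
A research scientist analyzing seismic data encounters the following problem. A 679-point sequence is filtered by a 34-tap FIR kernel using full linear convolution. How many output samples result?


Linear convolution output length:
L = N + M - 1
  = 679 + 34 - 1
  = 712 samples

712


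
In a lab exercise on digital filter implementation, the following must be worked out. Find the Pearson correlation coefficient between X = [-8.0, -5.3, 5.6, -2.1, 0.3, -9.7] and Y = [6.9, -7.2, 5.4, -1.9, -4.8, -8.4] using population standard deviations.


Pearson correlation coefficient (population):
r = cov(X,Y) / (std(X) * std(Y))
Mean X = -3.2, Mean Y = -1.6667
Cov(X,Y) = 10.871667
Std(X) = 5.173651, Std(Y) = 5.904142
r = 0.3559

0.3559


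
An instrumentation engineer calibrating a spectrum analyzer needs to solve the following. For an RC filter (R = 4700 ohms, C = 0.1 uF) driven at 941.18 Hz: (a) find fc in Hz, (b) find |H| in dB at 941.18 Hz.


Step 1 — cutoff frequency:
fc = 1 / (2*pi*R*C)
C = 0.1 uF = 1e-07 F
fc = 1 / (2*pi*4700*1e-07)
   = 338.628 Hz

Step 2 — magnitude at f = 941.18 Hz:
|H(f)| = 1 / sqrt(1 + (f/fc)^2)
f/fc = 941.18 / 338.628 = 2.779392
|H| = 1 / sqrt(1 + 7.72502) = 0.3385453
|H|_dB = 20*log10(0.3385453) = -9.41 dB

fc = 338.628 Hz; |H(941.18 Hz)| = -9.41 dB


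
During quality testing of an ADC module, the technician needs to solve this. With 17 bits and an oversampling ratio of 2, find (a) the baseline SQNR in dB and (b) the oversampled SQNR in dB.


Step 1 — baseline SQNR at Nyquist:
SQNR_base = 6.02*N + 1.76
          = 6.02*17 + 1.76
          = 104.1 dB

Step 2 — oversampling processing gain:
G = 10*log10(OSR) = 10*log10(2) = 3.01 dB

Step 3 — total:
SQNR_total = 104.1 + 3.01 = 107.11 dB

Base SQNR = 104.1 dB; oversampled SQNR = 107.11 dB


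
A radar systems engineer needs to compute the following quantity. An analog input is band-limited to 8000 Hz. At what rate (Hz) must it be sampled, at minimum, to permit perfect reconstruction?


The Nyquist rate is twice the maximum frequency component.
fs_min = 2 * fmax
      = 2 * 8000
      = 16000 Hz

16000


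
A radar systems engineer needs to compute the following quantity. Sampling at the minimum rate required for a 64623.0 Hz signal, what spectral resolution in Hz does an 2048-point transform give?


Step 1 — Nyquist sampling rate:
fs = 2 * fmax = 2 * 64623.0 = 129246.0 Hz

Step 2 — DFT bin spacing:
df = fs / N = 129246.0 / 2048 = 63.1084 Hz

63.1084 Hz


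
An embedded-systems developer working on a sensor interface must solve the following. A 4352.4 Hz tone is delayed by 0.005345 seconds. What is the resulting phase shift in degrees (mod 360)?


Phase shift from frequency and time delay:
phi = 360 * f * t_delay
    = 360 * 4352.4 * 0.005345
    = 8374.89 degrees
    mod 360 = 94.89 degrees

94.89 degrees


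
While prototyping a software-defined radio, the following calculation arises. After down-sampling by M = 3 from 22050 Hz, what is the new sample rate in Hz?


Decimation reduces the sample rate:
fs_out = fs_in / M
       = 22050 / 3
       = 7350.0 Hz

7350.0 Hz


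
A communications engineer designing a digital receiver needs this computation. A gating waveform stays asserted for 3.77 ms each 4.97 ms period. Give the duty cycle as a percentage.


Duty cycle as a percentage:
DC = (t_on / T) * 100
   = (3.77 / 4.97) * 100
   = 0.758551 * 100
   = 75.86 %

75.86 %


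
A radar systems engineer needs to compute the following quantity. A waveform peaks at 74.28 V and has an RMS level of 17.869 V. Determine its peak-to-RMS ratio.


Crest factor is the ratio of peak to RMS:
CF = V_peak / V_rms
   = 74.28 / 17.869
   = 4.1569

4.1569


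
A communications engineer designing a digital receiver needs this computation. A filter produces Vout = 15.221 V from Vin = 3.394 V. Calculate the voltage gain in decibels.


Voltage gain in dB:
G = 20 * log10(Vout / Vin)
  = 20 * log10(15.221 / 3.394)
  = 20 * log10(4.484679)
  = 20 * 0.651731
  = 13.03 dB

13.03 dB


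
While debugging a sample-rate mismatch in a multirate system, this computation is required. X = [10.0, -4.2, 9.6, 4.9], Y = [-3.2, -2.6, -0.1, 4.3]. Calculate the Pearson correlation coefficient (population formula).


Pearson correlation coefficient (population):
r = cov(X,Y) / (std(X) * std(Y))
Mean X = 5.075, Mean Y = -0.4
Cov(X,Y) = 1.7875
Std(X) = 5.718118, Std(Y) = 2.952118
r = 0.1059

0.1059


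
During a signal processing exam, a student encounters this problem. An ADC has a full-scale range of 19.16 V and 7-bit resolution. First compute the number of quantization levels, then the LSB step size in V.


Step 1 — number of quantization levels:
L = 2^N = 2^7 = 128

Step 2 — LSB step size:
delta = Vfs / L
      = 19.16 / 128
      = 0.1496875 V

Levels = 128; step size = 0.1496875 V


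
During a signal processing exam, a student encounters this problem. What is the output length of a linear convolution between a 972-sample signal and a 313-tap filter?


Linear convolution output length:
L = N + M - 1
  = 972 + 313 - 1
  = 1284 samples

1284


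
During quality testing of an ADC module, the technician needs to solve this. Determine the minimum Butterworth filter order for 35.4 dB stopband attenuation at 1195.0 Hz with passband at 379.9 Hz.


Butterworth filter order formula:
n = log10(10^(A/10) - 1) / (2 * log10(f_stop/f_pass))
10^(35.4/10) - 1 = 3466.3685
f_stop/f_pass = 1195.0 / 379.9 = 3.1456
n = 3.5562 -> ceil = 4

4


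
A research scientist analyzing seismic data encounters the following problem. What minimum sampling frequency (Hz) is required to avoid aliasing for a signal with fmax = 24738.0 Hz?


The Nyquist rate is twice the maximum frequency component.
fs_min = 2 * fmax
      = 2 * 24738.0
      = 49476.0 Hz

49476.0


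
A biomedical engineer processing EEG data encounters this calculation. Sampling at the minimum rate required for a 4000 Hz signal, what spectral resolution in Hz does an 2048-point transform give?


Step 1 — Nyquist sampling rate:
fs = 2 * fmax = 2 * 4000 = 8000 Hz

Step 2 — DFT bin spacing:
df = fs / N = 8000 / 2048 = 3.9062 Hz

3.9062 Hz


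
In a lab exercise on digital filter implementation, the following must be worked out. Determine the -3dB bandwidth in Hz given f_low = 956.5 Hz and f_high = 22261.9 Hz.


Bandwidth is the difference of -3dB frequencies:
BW = f_high - f_low
   = 22261.9 - 956.5
   = 21305.4 Hz

21305.4 Hz


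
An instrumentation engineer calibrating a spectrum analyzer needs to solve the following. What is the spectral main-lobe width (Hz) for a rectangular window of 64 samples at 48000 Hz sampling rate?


Main lobe width for a rectangular window:
Width = 2 * fs / N
      = 2 * 48000 / 64
      = 96000 / 64
      = 1500.0 Hz

1500.0 Hz


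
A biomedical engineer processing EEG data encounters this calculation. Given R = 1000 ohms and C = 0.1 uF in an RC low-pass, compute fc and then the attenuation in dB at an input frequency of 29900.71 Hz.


Step 1 — cutoff frequency:
fc = 1 / (2*pi*R*C)
C = 0.1 uF = 1e-07 F
fc = 1 / (2*pi*1000*1e-07)
   = 1591.549 Hz

Step 2 — magnitude at f = 29900.71 Hz:
|H(f)| = 1 / sqrt(1 + (f/fc)^2)
f/fc = 29900.71 / 1591.549 = 18.787175
|H| = 1 / sqrt(1 + 352.957944) = 0.0531526
|H|_dB = 20*log10(0.0531526) = -25.49 dB

fc = 1591.549 Hz; |H(29900.71 Hz)| = -25.49 dB


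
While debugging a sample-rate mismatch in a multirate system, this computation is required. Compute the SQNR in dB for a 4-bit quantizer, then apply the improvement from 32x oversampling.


Step 1 — baseline SQNR at Nyquist:
SQNR_base = 6.02*N + 1.76
          = 6.02*4 + 1.76
          = 25.84 dB

Step 2 — oversampling processing gain:
G = 10*log10(OSR) = 10*log10(32) = 15.05 dB

Step 3 — total:
SQNR_total = 25.84 + 15.05 = 40.89 dB

Base SQNR = 25.84 dB; oversampled SQNR = 40.89 dB
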